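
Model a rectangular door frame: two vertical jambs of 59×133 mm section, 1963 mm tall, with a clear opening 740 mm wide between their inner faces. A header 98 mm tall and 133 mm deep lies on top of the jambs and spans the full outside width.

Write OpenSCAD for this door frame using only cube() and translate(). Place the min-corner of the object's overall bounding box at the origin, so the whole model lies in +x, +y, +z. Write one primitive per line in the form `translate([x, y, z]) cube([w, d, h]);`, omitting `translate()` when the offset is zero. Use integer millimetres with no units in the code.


cube([59, 133, 1963]);
translate([799, 0, 0]) cube([59, 133, 1963]);
translate([0, 0, 1963]) cube([858, 133, 98]);


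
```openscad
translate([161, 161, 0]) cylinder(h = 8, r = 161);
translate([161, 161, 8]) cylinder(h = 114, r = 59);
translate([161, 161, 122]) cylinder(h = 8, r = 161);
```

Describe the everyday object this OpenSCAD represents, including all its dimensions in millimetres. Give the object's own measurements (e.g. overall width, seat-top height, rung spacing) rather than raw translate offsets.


A spool: two coaxial disc flanges of radius 161 mm and thickness 8 mm, joined by a core cylinder of radius 59 mm and height 114 mm. The lower flange rests on z = 0 and the three cylinders share a vertical axis.


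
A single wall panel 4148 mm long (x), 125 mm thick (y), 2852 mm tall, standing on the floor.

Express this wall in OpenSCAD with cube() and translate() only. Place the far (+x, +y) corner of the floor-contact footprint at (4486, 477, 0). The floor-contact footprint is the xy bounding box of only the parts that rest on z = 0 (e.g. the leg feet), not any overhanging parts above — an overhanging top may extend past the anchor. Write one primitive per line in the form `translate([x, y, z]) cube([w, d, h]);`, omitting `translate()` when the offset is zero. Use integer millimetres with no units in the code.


translate([338, 352, 0]) cube([4148, 125, 2852]);


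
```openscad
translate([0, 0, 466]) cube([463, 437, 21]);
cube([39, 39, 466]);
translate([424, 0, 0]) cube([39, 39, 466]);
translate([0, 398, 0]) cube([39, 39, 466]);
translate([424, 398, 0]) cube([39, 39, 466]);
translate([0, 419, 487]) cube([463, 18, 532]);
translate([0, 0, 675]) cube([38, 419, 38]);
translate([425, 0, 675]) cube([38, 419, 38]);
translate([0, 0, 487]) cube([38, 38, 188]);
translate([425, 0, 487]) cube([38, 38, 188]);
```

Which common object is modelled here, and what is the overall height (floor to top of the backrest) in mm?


A chair. The overall height is 1019 mm.

A slab on four corner posts with a tall panel at the back — a chair. The seat slab sits at z = 466 with thickness 21, and the 532 mm backrest starts at the seat top, so the overall height is 466 + 21 + 532 = 1019 mm.


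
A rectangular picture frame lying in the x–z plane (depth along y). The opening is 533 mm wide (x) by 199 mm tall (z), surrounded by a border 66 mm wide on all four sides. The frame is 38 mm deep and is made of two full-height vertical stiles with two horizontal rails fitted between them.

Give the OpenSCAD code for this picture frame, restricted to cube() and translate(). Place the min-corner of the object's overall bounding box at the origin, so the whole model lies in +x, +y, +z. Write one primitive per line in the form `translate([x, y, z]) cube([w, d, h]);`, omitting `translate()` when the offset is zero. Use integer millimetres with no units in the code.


cube([66, 38, 331]);
translate([599, 0, 0]) cube([66, 38, 331]);
translate([66, 0, 0]) cube([533, 38, 66]);
translate([66, 0, 265]) cube([533, 38, 66]);


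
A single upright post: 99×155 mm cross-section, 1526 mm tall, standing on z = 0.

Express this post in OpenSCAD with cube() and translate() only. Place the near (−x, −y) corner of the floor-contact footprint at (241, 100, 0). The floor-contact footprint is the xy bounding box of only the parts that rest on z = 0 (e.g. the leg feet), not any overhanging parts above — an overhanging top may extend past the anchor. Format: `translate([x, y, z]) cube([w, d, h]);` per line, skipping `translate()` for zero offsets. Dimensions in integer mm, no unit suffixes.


translate([241, 100, 0]) cube([99, 155, 1526]);


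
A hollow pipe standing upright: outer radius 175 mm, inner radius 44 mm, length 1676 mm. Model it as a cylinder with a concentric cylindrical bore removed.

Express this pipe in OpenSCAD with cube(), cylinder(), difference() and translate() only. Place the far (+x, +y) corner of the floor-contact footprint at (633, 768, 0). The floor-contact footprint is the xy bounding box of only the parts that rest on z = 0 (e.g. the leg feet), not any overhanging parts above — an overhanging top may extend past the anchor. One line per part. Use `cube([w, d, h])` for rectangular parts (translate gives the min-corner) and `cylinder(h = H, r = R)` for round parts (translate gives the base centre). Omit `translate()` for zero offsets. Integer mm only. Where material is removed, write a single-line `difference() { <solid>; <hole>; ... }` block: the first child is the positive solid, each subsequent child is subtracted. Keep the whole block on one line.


difference() { translate([458, 593, 0]) cylinder(h = 1676, r = 175); translate([458, 593, 0]) cylinder(h = 1676, r = 44); }


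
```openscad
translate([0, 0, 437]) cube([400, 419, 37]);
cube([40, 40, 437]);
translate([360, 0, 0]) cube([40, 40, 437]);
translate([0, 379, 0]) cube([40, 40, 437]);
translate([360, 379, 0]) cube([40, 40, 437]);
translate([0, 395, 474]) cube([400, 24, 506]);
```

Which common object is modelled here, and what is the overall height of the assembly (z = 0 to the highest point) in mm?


A chair. The overall height is 980 mm.

A slab on four corner posts with a tall panel at the back — a chair. The seat slab sits at z = 437 with thickness 37, and the 506 mm backrest starts at the seat top, so the overall height is 437 + 37 + 506 = 980 mm.


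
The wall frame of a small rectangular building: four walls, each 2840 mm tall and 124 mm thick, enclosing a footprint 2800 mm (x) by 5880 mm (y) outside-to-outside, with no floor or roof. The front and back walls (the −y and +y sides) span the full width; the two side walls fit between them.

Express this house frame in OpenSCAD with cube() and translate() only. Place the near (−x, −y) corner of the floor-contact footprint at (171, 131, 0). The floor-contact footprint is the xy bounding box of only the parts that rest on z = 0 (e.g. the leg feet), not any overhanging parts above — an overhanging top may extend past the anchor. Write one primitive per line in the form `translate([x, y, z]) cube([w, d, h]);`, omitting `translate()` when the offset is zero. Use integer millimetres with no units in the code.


translate([171, 131, 0]) cube([2800, 124, 2840]);
translate([171, 5887, 0]) cube([2800, 124, 2840]);
translate([171, 255, 0]) cube([124, 5632, 2840]);
translate([2847, 255, 0]) cube([124, 5632, 2840]);


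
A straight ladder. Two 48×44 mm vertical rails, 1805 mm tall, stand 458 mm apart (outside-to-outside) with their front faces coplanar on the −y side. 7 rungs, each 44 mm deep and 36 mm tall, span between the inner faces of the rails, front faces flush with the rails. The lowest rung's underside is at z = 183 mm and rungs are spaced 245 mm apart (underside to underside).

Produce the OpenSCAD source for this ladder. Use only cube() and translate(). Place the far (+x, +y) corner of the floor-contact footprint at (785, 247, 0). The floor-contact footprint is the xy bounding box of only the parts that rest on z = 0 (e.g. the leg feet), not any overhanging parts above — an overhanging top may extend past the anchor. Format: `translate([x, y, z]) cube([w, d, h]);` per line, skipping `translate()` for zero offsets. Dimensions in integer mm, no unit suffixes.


translate([327, 203, 0]) cube([48, 44, 1805]);
translate([737, 203, 0]) cube([48, 44, 1805]);
translate([375, 203, 183]) cube([362, 44, 36]);
translate([375, 203, 428]) cube([362, 44, 36]);
translate([375, 203, 673]) cube([362, 44, 36]);
translate([375, 203, 918]) cube([362, 44, 36]);
translate([375, 203, 1163]) cube([362, 44, 36]);
translate([375, 203, 1408]) cube([362, 44, 36]);
translate([375, 203, 1653]) cube([362, 44, 36]);


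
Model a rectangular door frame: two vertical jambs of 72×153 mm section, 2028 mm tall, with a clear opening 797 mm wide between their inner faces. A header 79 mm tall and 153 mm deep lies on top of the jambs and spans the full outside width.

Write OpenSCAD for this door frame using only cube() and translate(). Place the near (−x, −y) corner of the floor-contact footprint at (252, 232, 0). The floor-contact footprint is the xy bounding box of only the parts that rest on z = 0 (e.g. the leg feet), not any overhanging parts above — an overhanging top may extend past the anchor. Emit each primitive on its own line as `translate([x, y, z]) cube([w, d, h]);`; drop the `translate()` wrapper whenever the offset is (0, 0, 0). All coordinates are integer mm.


translate([252, 232, 0]) cube([72, 153, 2028]);
translate([1121, 232, 0]) cube([72, 153, 2028]);
translate([252, 232, 2028]) cube([941, 153, 79]);


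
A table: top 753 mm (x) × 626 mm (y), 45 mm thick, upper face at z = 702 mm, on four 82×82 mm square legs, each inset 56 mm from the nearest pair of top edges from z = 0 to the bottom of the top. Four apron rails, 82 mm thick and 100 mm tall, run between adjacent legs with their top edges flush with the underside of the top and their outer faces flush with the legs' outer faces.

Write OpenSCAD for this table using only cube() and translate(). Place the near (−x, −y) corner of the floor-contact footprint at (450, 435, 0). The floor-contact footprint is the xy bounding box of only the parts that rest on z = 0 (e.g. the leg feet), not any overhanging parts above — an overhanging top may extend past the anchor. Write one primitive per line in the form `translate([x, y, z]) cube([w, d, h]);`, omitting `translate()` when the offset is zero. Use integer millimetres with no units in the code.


translate([394, 379, 657]) cube([753, 626, 45]);
translate([450, 435, 0]) cube([82, 82, 657]);
translate([1009, 435, 0]) cube([82, 82, 657]);
translate([450, 867, 0]) cube([82, 82, 657]);
translate([1009, 867, 0]) cube([82, 82, 657]);
translate([532, 435, 557]) cube([477, 82, 100]);
translate([532, 867, 557]) cube([477, 82, 100]);
translate([450, 517, 557]) cube([82, 350, 100]);
translate([1009, 517, 557]) cube([82, 350, 100]);


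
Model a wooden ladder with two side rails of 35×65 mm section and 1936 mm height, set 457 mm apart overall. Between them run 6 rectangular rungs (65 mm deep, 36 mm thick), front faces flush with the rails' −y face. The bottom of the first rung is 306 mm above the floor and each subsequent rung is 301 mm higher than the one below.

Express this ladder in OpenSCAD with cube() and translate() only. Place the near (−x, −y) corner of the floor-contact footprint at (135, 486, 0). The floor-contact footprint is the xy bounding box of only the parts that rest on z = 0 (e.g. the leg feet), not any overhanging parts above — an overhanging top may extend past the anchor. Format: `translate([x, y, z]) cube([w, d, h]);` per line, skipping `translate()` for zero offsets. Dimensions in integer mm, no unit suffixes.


// rung span = 457 - 2*35 = 387
// rung[k] z = 306 + k*301
translate([135, 486, 0]) cube([35, 65, 1936]);
translate([557, 486, 0]) cube([35, 65, 1936]);
translate([170, 486, 306]) cube([387, 65, 36]);
translate([170, 486, 607]) cube([387, 65, 36]);
translate([170, 486, 908]) cube([387, 65, 36]);
translate([170, 486, 1209]) cube([387, 65, 36]);
translate([170, 486, 1510]) cube([387, 65, 36]);
translate([170, 486, 1811]) cube([387, 65, 36]);


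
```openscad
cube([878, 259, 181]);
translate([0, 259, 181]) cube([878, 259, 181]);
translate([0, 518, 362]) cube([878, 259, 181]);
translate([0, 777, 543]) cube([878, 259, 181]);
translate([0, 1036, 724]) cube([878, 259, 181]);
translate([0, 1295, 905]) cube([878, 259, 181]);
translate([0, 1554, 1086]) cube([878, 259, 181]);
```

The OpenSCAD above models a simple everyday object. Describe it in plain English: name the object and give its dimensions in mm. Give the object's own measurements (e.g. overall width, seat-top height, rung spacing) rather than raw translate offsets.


A straight staircase of 7 solid steps. Each step is 878 mm wide (x), 259 mm deep (y, the going) and 181 mm tall (the rise). The first step rests on the floor; each subsequent step sits one going further in +y and one rise higher in +z, directly behind and above the previous step with no overlap.


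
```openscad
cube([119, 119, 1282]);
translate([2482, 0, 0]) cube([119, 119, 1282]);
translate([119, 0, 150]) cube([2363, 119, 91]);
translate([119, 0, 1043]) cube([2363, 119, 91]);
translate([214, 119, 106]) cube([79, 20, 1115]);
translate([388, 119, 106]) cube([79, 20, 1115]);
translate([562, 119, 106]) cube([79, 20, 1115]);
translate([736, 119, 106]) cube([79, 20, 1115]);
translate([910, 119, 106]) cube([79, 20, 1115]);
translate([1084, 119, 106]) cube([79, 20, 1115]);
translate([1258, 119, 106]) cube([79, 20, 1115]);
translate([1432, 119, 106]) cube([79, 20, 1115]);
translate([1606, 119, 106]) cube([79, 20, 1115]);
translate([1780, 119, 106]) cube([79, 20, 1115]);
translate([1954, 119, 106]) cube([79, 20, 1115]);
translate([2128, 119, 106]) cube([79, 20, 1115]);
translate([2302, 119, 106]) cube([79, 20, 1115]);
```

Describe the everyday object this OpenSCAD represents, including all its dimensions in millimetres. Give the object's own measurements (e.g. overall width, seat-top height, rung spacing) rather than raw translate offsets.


A fence section. Two 119×119 mm posts, 1282 mm tall, stand on the floor with a clear span of 2363 mm between their inner faces. Two horizontal rails of 119×91 mm section span the gap between the posts with their undersides at z = 150 mm and z = 1043 mm, flush with the posts' −y face. 13 pickets, each 79 mm wide, 20 mm thick and 1115 mm tall, are fixed to the +y face of the rails with their bottoms at z = 106 mm, spaced across the span with a 95 mm gap after the −x post and between neighbouring pickets, with 101 mm left before the +x post.


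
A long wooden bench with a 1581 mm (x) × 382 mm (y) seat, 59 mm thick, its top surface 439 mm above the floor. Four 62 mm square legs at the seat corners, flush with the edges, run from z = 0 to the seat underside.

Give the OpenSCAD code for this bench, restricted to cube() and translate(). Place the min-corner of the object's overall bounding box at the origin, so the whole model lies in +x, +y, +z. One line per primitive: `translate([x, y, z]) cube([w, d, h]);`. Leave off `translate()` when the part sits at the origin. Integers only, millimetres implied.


// leg_h = 439 − 59 = 380
translate([0, 0, 380]) cube([1581, 382, 59]);
cube([62, 62, 380]);
translate([0, 320, 0]) cube([62, 62, 380]);
translate([1519, 0, 0]) cube([62, 62, 380]);
translate([1519, 320, 0]) cube([62, 62, 380]);


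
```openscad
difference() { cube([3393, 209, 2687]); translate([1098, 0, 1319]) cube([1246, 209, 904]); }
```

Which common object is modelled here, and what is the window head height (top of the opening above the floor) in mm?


A wall with a window opening. The window head height is 2223 mm.

A wall with a rectangular opening subtracted — a window. Sill at z = 1319, opening 904 mm tall, so the head is at 1319 + 904 = 2223 mm.


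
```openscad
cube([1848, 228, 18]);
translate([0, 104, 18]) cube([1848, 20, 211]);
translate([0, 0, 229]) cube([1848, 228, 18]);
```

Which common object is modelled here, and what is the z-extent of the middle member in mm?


An I-beam. The web height is 211 mm.

Two wide flanges with a thin centred web — an I-beam. Overall 247 mm minus two 18 mm flanges gives a web of 247 − 2·18 = 211 mm.


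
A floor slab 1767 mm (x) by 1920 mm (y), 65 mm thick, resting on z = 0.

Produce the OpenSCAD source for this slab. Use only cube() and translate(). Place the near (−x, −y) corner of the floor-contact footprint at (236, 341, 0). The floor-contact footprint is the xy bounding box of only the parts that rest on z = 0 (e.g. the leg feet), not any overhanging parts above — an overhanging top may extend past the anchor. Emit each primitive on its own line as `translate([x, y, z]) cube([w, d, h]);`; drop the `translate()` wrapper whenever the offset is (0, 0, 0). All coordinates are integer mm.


translate([236, 341, 0]) cube([1767, 1920, 65]);


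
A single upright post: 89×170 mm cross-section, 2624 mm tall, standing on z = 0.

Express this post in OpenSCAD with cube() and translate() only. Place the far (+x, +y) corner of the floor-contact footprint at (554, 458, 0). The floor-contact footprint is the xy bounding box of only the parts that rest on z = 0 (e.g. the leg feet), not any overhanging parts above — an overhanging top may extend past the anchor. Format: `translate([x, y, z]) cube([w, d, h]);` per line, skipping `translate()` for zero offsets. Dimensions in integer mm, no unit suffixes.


translate([465, 288, 0]) cube([89, 170, 2624]);


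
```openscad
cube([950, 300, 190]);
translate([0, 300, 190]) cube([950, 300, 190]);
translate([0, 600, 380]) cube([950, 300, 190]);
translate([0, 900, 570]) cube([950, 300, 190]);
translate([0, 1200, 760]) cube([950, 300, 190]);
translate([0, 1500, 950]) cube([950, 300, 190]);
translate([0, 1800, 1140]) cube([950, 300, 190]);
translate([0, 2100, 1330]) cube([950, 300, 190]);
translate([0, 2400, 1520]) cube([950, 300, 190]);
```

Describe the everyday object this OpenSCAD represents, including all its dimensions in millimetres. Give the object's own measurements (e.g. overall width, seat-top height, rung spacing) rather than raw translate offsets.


A straight staircase of 9 solid steps. Each step is 950 mm wide (x), 300 mm deep (y, the going) and 190 mm tall (the rise). The first step rests on the floor; each subsequent step sits one going further in +y and one rise higher in +z, directly behind and above the previous step with no overlap.


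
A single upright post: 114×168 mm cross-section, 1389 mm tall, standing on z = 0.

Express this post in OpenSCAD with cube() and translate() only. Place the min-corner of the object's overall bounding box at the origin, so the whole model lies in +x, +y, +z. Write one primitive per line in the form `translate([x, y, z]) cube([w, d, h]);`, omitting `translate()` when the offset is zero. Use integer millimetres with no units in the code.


cube([114, 168, 1389]);


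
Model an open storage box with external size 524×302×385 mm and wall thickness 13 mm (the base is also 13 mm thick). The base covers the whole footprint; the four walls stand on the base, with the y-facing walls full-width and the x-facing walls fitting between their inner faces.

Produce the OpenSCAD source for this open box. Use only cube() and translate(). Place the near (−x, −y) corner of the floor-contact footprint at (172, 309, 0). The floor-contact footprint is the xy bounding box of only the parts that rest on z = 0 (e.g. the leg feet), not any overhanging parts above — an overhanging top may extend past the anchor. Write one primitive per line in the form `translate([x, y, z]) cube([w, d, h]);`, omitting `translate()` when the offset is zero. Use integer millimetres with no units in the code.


translate([172, 309, 0]) cube([524, 302, 13]);
translate([172, 309, 13]) cube([524, 13, 372]);
translate([172, 598, 13]) cube([524, 13, 372]);
translate([172, 322, 13]) cube([13, 276, 372]);
translate([683, 322, 13]) cube([13, 276, 372]);


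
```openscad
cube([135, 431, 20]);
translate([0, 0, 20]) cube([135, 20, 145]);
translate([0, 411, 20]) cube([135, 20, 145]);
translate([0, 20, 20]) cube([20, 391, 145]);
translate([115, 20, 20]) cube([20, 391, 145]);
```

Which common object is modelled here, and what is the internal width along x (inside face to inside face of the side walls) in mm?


An open box. The internal width is 95 mm.

A 135×431 base slab with four walls standing on it — an open box. The base is 135 mm wide and the walls are 20 mm thick, so the internal width is 135 − 2 × 20 = 95 mm.


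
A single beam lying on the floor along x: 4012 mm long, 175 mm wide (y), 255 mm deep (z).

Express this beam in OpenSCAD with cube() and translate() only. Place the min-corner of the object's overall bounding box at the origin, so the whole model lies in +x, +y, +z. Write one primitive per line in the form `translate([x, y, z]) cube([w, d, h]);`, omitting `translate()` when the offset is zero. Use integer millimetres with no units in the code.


cube([4012, 175, 255]);


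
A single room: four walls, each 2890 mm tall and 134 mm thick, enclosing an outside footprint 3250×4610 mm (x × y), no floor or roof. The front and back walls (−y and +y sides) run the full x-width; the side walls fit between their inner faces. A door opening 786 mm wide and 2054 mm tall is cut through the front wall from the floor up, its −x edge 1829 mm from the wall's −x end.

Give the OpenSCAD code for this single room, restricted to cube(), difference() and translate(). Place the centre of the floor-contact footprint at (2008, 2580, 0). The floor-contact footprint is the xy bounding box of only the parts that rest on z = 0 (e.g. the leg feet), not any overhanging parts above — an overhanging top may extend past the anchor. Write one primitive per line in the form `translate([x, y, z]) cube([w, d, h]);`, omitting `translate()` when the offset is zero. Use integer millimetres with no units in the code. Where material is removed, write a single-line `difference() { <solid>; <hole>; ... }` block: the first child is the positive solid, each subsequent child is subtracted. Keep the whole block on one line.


difference() { translate([383, 275, 0]) cube([3250, 134, 2890]); translate([2212, 275, 0]) cube([786, 134, 2054]); }
translate([383, 4751, 0]) cube([3250, 134, 2890]);
translate([383, 409, 0]) cube([134, 4342, 2890]);
translate([3499, 409, 0]) cube([134, 4342, 2890]);


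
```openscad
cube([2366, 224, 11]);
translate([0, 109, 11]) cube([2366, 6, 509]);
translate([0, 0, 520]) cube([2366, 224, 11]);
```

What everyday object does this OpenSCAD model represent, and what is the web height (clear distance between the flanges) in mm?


An I-beam. The web height is 509 mm.

Two wide flanges with a thin centred web — an I-beam. Overall 531 mm minus two 11 mm flanges gives a web of 531 − 2·11 = 509 mm.


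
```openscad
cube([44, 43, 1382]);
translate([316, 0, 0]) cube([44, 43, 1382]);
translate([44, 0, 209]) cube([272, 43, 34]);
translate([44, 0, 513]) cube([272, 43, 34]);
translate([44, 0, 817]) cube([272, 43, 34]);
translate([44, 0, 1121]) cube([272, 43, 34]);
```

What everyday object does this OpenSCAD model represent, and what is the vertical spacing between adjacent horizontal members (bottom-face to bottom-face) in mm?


A ladder. The rung spacing is 304 mm.

Two tall 44×43 posts with 4 short bars between them — a ladder. Adjacent rungs sit at z = 209 and z = 513, so the spacing is 513 − 209 = 304 mm.


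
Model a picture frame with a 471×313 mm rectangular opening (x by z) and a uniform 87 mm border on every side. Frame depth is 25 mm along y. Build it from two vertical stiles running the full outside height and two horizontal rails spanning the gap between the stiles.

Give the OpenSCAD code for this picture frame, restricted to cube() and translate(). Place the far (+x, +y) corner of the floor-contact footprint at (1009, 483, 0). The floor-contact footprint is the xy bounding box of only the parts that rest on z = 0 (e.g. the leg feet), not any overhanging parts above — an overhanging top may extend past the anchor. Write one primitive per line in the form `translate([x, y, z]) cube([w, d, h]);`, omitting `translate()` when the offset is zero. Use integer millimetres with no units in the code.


translate([364, 458, 0]) cube([87, 25, 487]);
translate([922, 458, 0]) cube([87, 25, 487]);
translate([451, 458, 0]) cube([471, 25, 87]);
translate([451, 458, 400]) cube([471, 25, 87]);


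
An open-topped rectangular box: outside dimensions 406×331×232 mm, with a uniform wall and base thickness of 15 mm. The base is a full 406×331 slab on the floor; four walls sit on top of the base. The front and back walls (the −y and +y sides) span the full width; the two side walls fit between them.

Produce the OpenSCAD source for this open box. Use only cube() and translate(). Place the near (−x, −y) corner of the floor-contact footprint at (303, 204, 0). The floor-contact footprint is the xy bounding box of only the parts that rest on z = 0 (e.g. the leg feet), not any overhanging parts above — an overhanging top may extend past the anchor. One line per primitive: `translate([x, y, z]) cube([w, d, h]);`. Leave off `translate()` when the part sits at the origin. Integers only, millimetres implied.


translate([303, 204, 0]) cube([406, 331, 15]);
translate([303, 204, 15]) cube([406, 15, 217]);
translate([303, 520, 15]) cube([406, 15, 217]);
translate([303, 219, 15]) cube([15, 301, 217]);
translate([694, 219, 15]) cube([15, 301, 217]);


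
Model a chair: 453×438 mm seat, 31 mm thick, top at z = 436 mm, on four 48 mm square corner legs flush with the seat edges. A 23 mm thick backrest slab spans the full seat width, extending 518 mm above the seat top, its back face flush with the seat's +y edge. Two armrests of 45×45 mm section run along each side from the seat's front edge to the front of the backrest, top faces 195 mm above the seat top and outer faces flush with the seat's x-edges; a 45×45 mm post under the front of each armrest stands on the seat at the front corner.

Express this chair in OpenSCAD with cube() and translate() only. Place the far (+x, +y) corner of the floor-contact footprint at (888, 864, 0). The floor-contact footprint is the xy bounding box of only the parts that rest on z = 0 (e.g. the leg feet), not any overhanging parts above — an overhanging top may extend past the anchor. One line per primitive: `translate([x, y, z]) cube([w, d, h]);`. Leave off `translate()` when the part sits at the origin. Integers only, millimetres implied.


translate([435, 426, 405]) cube([453, 438, 31]);
translate([435, 426, 0]) cube([48, 48, 405]);
translate([840, 426, 0]) cube([48, 48, 405]);
translate([435, 816, 0]) cube([48, 48, 405]);
translate([840, 816, 0]) cube([48, 48, 405]);
translate([435, 841, 436]) cube([453, 23, 518]);
translate([435, 426, 586]) cube([45, 415, 45]);
translate([843, 426, 586]) cube([45, 415, 45]);
translate([435, 426, 436]) cube([45, 45, 150]);
translate([843, 426, 436]) cube([45, 45, 150]);


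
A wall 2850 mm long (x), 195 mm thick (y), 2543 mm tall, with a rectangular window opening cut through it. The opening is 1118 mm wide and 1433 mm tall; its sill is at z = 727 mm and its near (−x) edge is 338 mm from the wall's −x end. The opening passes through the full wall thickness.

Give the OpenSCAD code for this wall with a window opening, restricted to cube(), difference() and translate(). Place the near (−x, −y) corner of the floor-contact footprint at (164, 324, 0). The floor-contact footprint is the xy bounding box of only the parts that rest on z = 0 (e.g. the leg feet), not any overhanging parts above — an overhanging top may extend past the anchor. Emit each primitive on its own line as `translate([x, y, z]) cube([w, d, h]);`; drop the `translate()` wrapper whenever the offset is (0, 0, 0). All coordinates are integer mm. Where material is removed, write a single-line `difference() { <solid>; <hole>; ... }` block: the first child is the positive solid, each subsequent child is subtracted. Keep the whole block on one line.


difference() { translate([164, 324, 0]) cube([2850, 195, 2543]); translate([502, 324, 727]) cube([1118, 195, 1433]); }


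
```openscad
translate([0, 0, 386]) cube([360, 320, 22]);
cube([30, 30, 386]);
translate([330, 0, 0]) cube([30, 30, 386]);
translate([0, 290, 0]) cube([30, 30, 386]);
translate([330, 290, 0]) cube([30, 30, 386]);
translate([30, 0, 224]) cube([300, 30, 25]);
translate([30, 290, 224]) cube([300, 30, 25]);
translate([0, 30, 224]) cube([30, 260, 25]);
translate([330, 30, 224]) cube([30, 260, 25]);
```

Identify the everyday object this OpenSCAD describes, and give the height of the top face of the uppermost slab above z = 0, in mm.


A stool. The seat height is 408 mm.

A 360×320×22 slab at z = 386 on four corner posts — a stool. The seat top is 386 + 22 = 408 mm.


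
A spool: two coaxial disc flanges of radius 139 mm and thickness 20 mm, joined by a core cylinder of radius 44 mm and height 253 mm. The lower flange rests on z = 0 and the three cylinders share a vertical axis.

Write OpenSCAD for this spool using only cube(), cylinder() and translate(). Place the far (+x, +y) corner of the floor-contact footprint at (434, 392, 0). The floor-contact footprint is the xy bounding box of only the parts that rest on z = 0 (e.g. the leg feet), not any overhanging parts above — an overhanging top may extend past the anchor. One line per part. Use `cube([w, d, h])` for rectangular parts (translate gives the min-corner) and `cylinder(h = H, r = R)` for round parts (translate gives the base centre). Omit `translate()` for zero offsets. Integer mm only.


translate([295, 253, 0]) cylinder(h = 20, r = 139);
translate([295, 253, 20]) cylinder(h = 253, r = 44);
translate([295, 253, 273]) cylinder(h = 20, r = 139);


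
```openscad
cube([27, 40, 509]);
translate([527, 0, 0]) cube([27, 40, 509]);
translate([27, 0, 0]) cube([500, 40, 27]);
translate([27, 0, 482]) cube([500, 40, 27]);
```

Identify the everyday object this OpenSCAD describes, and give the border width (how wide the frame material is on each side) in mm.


A picture frame. The border width is 27 mm.

Four thin pieces enclosing a rectangular opening — a picture frame. The two full-height stiles are 509 mm tall; the top rail sits at z = 482 and is 27 mm tall, so the border above the opening is 509 − 482 = 27 mm, matching the stile x-width.


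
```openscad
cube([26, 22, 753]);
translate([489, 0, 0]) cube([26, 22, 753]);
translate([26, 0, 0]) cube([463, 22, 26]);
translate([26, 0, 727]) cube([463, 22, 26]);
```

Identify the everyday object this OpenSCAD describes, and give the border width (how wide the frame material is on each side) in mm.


A picture frame. The border width is 26 mm.

Four thin pieces enclosing a rectangular opening — a picture frame. The two full-height stiles are 753 mm tall; the top rail sits at z = 727 and is 26 mm tall, so the border above the opening is 753 − 727 = 26 mm, matching the stile x-width.


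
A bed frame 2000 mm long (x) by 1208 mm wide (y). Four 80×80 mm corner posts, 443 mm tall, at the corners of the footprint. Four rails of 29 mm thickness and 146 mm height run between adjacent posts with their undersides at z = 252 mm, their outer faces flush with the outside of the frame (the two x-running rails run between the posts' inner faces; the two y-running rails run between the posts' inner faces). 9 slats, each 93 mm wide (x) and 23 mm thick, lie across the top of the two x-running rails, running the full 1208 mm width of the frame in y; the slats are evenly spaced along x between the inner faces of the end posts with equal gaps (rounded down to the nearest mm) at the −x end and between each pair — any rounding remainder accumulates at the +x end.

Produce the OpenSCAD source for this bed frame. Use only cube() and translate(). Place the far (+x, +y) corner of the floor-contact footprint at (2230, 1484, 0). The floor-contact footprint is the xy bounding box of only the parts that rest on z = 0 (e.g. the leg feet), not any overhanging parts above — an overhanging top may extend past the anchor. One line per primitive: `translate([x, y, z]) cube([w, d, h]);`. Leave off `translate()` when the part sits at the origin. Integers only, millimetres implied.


translate([230, 276, 0]) cube([80, 80, 443]);
translate([230, 1404, 0]) cube([80, 80, 443]);
translate([2150, 276, 0]) cube([80, 80, 443]);
translate([2150, 1404, 0]) cube([80, 80, 443]);
translate([310, 276, 252]) cube([1840, 29, 146]);
translate([310, 1455, 252]) cube([1840, 29, 146]);
translate([230, 356, 252]) cube([29, 1048, 146]);
translate([2201, 356, 252]) cube([29, 1048, 146]);
translate([410, 276, 398]) cube([93, 1208, 23]);
translate([603, 276, 398]) cube([93, 1208, 23]);
translate([796, 276, 398]) cube([93, 1208, 23]);
translate([989, 276, 398]) cube([93, 1208, 23]);
translate([1182, 276, 398]) cube([93, 1208, 23]);
translate([1375, 276, 398]) cube([93, 1208, 23]);
translate([1568, 276, 398]) cube([93, 1208, 23]);
translate([1761, 276, 398]) cube([93, 1208, 23]);
translate([1954, 276, 398]) cube([93, 1208, 23]);


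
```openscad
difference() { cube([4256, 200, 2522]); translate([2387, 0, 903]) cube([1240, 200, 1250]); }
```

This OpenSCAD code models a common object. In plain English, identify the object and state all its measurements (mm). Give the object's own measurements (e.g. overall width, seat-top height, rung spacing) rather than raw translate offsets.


A wall 4256 mm long (x), 200 mm thick (y), 2522 mm tall, with a rectangular window opening cut through it. The opening is 1240 mm wide and 1250 mm tall; its sill is at z = 903 mm and its near (−x) edge is 2387 mm from the wall's −x end. The opening passes through the full wall thickness.


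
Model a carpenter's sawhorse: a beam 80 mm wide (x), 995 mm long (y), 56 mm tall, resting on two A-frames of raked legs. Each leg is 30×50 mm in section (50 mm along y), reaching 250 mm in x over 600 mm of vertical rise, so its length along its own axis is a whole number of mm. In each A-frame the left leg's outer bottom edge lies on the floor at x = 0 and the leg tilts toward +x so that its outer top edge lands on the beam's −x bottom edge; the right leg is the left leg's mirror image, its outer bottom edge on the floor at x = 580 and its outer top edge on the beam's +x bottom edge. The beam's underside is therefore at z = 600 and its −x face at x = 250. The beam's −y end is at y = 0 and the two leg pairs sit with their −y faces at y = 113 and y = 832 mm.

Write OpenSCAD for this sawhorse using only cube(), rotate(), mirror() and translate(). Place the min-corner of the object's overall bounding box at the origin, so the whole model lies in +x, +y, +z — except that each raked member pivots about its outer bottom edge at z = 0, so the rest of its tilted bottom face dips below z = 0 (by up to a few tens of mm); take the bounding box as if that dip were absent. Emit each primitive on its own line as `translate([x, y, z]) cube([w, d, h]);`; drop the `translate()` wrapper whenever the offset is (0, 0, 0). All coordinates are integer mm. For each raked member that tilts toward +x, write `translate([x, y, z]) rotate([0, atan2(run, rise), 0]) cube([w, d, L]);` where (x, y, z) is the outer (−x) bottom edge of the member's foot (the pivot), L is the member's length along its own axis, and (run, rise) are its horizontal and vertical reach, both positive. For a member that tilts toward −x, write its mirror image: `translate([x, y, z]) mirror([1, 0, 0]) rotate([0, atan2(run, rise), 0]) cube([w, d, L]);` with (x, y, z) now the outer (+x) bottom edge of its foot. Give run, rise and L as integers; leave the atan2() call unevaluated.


translate([250, 0, 600]) cube([80, 995, 56]);
translate([0, 113, 0]) rotate([0, atan2(250, 600), 0]) cube([30, 50, 650]);
translate([580, 113, 0]) mirror([1, 0, 0]) rotate([0, atan2(250, 600), 0]) cube([30, 50, 650]);
translate([0, 832, 0]) rotate([0, atan2(250, 600), 0]) cube([30, 50, 650]);
translate([580, 832, 0]) mirror([1, 0, 0]) rotate([0, atan2(250, 600), 0]) cube([30, 50, 650]);


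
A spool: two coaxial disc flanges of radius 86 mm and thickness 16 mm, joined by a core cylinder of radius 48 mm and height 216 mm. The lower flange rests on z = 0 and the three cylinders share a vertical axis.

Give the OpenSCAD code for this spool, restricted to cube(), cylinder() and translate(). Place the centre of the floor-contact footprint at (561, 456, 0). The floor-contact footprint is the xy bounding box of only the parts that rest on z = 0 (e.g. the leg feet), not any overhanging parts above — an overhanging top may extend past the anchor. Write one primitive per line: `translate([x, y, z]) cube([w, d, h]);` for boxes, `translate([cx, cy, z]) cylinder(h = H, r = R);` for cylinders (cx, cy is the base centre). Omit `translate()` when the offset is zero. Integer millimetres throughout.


translate([561, 456, 0]) cylinder(h = 16, r = 86);
translate([561, 456, 16]) cylinder(h = 216, r = 48);
translate([561, 456, 232]) cylinder(h = 16, r = 86);


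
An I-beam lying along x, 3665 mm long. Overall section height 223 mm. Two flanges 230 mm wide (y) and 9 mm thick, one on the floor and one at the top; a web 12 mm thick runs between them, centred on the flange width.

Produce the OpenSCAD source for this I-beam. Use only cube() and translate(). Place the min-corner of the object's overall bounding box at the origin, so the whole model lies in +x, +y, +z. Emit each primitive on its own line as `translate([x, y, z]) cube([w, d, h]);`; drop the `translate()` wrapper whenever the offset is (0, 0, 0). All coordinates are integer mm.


cube([3665, 230, 9]);
translate([0, 109, 9]) cube([3665, 12, 205]);
translate([0, 0, 214]) cube([3665, 230, 9]);


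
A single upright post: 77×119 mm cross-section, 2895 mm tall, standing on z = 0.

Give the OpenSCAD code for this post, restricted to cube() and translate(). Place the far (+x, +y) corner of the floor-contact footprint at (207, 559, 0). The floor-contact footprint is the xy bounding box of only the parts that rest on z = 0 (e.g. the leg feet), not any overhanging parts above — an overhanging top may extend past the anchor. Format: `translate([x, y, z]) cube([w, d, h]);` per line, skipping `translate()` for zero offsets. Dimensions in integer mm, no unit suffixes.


translate([130, 440, 0]) cube([77, 119, 2895]);


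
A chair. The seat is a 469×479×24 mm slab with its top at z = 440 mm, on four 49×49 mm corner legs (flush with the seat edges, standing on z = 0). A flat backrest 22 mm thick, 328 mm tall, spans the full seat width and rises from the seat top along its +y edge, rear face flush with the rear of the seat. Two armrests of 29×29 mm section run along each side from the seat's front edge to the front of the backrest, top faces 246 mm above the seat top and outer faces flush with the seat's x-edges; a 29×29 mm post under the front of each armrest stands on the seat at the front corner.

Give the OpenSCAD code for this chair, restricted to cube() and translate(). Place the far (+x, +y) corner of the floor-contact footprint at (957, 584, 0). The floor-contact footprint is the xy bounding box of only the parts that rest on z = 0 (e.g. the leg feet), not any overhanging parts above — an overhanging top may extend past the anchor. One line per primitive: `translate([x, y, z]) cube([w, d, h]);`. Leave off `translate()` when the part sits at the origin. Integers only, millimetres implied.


// leg_h = 440 - 24 = 416
// arm post h = 246 - 29 = 217
translate([488, 105, 416]) cube([469, 479, 24]);
translate([488, 105, 0]) cube([49, 49, 416]);
translate([908, 105, 0]) cube([49, 49, 416]);
translate([488, 535, 0]) cube([49, 49, 416]);
translate([908, 535, 0]) cube([49, 49, 416]);
translate([488, 562, 440]) cube([469, 22, 328]);
translate([488, 105, 657]) cube([29, 457, 29]);
translate([928, 105, 657]) cube([29, 457, 29]);
translate([488, 105, 440]) cube([29, 29, 217]);
translate([928, 105, 440]) cube([29, 29, 217]);


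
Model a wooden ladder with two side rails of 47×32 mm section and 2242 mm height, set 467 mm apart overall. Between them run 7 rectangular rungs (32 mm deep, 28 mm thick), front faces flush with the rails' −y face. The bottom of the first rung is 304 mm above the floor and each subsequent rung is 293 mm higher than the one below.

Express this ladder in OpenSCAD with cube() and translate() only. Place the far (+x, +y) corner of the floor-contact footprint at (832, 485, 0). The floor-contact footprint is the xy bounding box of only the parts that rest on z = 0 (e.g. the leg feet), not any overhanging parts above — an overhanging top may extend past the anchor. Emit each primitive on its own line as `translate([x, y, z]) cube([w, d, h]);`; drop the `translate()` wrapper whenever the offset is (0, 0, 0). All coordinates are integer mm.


translate([365, 453, 0]) cube([47, 32, 2242]);
translate([785, 453, 0]) cube([47, 32, 2242]);
translate([412, 453, 304]) cube([373, 32, 28]);
translate([412, 453, 597]) cube([373, 32, 28]);
translate([412, 453, 890]) cube([373, 32, 28]);
translate([412, 453, 1183]) cube([373, 32, 28]);
translate([412, 453, 1476]) cube([373, 32, 28]);
translate([412, 453, 1769]) cube([373, 32, 28]);
translate([412, 453, 2062]) cube([373, 32, 28]);
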